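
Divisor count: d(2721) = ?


2721 = 3^1 × 907^1
d(2721) = (1+1) × (1+1) = 4

4 divisors


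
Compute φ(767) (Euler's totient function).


767 = 13 × 59
Prime factors: 13, 59
φ(767) = 767 × (1-1/13) × (1-1/59)
= 767 × 12/13 × 58/59 = 696

φ(767) = 696


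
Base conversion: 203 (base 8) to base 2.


203 (base 8) = 131 (decimal)
131 (decimal) = 10000011 (base 2)


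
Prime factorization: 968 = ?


968 / 2 = 484
484 / 2 = 242
242 / 2 = 121
121 / 11 = 11
11 / 11 = 1
968 = 2^3 × 11^2


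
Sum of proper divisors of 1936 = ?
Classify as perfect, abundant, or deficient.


Proper divisors: 1, 2, 4, 8, 11, 16, 22, 44, 88, 121, 176, 242, 484, 968
Sum = 1 + 2 + 4 + 8 + 11 + 16 + 22 + 44 + 88 + 121 + 176 + 242 + 484 + 968 = 2187
2187 > 1936 → abundant

s(1936) = 2187 (abundant)


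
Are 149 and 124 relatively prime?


Euclidean algorithm:
149 = 1 * 124 + 25
124 = 4 * 25 + 24
25 = 1 * 24 + 1
24 = 24 * 1 + 0
GCD(149, 124) = 1

Yes, coprime (GCD = 1)


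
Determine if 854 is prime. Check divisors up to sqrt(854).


854 / 2 = 427 (exact division)
854 is NOT prime.

No, 854 is not prime


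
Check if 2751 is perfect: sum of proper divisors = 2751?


Proper divisors of 2751: 1, 3, 7, 21, 131, 393, 917
Sum = 1 + 3 + 7 + 21 + 131 + 393 + 917 = 1473

No, 2751 is not perfect (1473 ≠ 2751)


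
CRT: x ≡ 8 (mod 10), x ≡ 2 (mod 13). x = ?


M = 10*13 = 130
M1 = M/10 = 13, M2 = M/13 = 10
M1^(-1) mod 10 = 7, M2^(-1) mod 13 = 4
x = 8*13*7 + 2*10*4 = 808
808 mod 130 = 28
Check: 28 mod 10 = 8 ✓, 28 mod 13 = 2 ✓

x ≡ 28 (mod 130)


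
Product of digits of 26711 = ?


2 × 6 × 7 × 1 × 1 = 84


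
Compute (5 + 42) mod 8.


5 + 42 = 47
47 mod 8 = 7


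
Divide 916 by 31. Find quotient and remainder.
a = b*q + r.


916 = 31 * 29 + 17
Check: 899 + 17 = 916

q = 29, r = 17


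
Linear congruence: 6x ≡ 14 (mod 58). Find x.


GCD(6, 58) = 2 divides 14
Divide: 3x ≡ 7 (mod 29)
x ≡ 12 (mod 29)


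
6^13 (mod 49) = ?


6^1 mod 49 = 6
6^2 mod 49 = 36
6^3 mod 49 = 20
6^4 mod 49 = 22
6^5 mod 49 = 34
6^6 mod 49 = 8
6^7 mod 49 = 48
6^8 mod 49 = 43
6^9 mod 49 = 13
6^10 mod 49 = 29
6^11 mod 49 = 27
6^12 mod 49 = 15
6^13 mod 49 = 41


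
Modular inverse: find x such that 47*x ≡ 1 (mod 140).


Use the extended Euclidean algorithm on (140, 47); each row r = 140*s + 47*t:
r=140, s=1, t=0
r=47, s=0, t=1
q=2: r=46, s=1, t=-2   [140*(1) + 47*(-2) = 46]
q=1: r=1, s=-1, t=3   [140*(-1) + 47*(3) = 1]
q=46: r=0, s=47, t=-140   [140*(47) + 47*(-140) = 0]
GCD = 1 with t = 3, so 47*(3) ≡ 1 (mod 140)
Inverse = 3 mod 140 = 3
Check: 47 * 3 = 141 ≡ 1 (mod 140)

47^(-1) ≡ 3 (mod 140)


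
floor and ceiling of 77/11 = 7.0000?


77/11 = 7.0000
floor = 7
ceil = 7

floor = 7, ceil = 7


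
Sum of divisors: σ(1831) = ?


Divisors of 1831: 1, 1831
Sum = 1 + 1831 = 1832

σ(1831) = 1832


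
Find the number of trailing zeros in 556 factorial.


floor(556/5) = 111
floor(556/25) = 22
floor(556/125) = 4
Total = 137

137 trailing zeros


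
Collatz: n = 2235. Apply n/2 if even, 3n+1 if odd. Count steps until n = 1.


2235 → 6706 → 3353 → 10060 → 5030 → 2515 → 7546 → 3773 → 11320 → 5660 → 2830 → 1415 → 4246 → 2123 → 6370 → 3185 → 9556 → 4778 → 2389 → 7168 → 3584 → 1792 → 896 → 448 → 224 → 112 → 56 → 28 → 14 → 7 → 22 → 11 → 34 → 17 → 52 → 26 → 13 → 40 → 20 → 10 → 5 → 16 → 8 → 4 → 2 → 1
Total steps = 45

45 steps


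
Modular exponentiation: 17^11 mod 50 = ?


17^1 mod 50 = 17
17^2 mod 50 = 39
17^3 mod 50 = 13
17^4 mod 50 = 21
17^5 mod 50 = 7
17^6 mod 50 = 19
17^7 mod 50 = 23
17^8 mod 50 = 41
17^9 mod 50 = 47
17^10 mod 50 = 49
17^11 mod 50 = 33


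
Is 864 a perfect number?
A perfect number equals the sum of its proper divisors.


Proper divisors of 864: 1, 2, 3, 4, 6, 8, 9, 12, 16, 18, 24, 27, 32, 36, 48, 54, 72, 96, 108, 144, 216, 288, 432
Sum = 1 + 2 + 3 + 4 + 6 + 8 + 9 + 12 + 16 + 18 + 24 + 27 + 32 + 36 + 48 + 54 + 72 + 96 + 108 + 144 + 216 + 288 + 432 = 1656

No, 864 is not perfect (1656 ≠ 864)


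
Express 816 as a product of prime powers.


816 / 2 = 408
408 / 2 = 204
204 / 2 = 102
102 / 2 = 51
51 / 3 = 17
17 / 17 = 1
816 = 2^4 × 3 × 17


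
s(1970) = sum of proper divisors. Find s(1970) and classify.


Proper divisors: 1, 2, 5, 10, 197, 394, 985
Sum = 1 + 2 + 5 + 10 + 197 + 394 + 985 = 1594
1594 < 1970 → deficient

s(1970) = 1594 (deficient)


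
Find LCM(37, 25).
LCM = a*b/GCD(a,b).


GCD(37, 25) = 1
LCM = 37*25/1 = 925/1 = 925

LCM = 925


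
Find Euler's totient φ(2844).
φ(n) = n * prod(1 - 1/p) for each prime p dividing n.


2844 = 2^2 × 3^2 × 79
Prime factors: 2, 3, 79
φ(2844) = 2844 × (1-1/2) × (1-1/3) × (1-1/79)
= 2844 × 1/2 × 2/3 × 78/79 = 936

φ(2844) = 936


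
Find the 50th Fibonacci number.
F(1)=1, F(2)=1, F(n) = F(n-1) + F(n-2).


Sequence: 1, 1, 2, 3, 5, 8, 13, 21, 34, 55, 89, 144, 233, 377, 610, 987, 1597, 2584, 4181, 6765, 10946, 17711, 28657, 46368, 75025, 121393, 196418, 317811, 514229, 832040, 1346269, 2178309, 3524578, 5702887, 9227465, 14930352, 24157817, 39088169, 63245986, 102334155, 165580141, 267914296, 433494437, 701408733, 1134903170, 1836311903, 2971215073, 4807526976, 7778742049, 12586269025
F(50) = 12586269025


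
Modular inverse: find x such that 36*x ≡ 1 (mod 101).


Use the extended Euclidean algorithm on (101, 36); each row r = 101*s + 36*t:
r=101, s=1, t=0
r=36, s=0, t=1
q=2: r=29, s=1, t=-2   [101*(1) + 36*(-2) = 29]
q=1: r=7, s=-1, t=3   [101*(-1) + 36*(3) = 7]
q=4: r=1, s=5, t=-14   [101*(5) + 36*(-14) = 1]
q=7: r=0, s=-36, t=101   [101*(-36) + 36*(101) = 0]
GCD = 1 with t = -14, so 36*(-14) ≡ 1 (mod 101)
Inverse = -14 mod 101 = 87
Check: 36 * 87 = 3132 ≡ 1 (mod 101)

36^(-1) ≡ 87 (mod 101)


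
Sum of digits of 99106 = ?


9 + 9 + 1 + 0 + 6 = 25


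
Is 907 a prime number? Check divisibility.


Check divisors up to sqrt(907) = 30.1164
No divisors found.
907 is prime.

Yes, 907 is prime


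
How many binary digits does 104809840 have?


104809840 in base 2 = 110001111110100010101110000
Number of digits = 27

27 digits (base 2)


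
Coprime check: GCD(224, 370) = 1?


Euclidean algorithm:
370 = 1 * 224 + 146
224 = 1 * 146 + 78
146 = 1 * 78 + 68
78 = 1 * 68 + 10
68 = 6 * 10 + 8
10 = 1 * 8 + 2
8 = 4 * 2 + 0
GCD(224, 370) = 2

No, not coprime (GCD = 2)


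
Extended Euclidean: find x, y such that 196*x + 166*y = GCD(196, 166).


Tabular extended Euclidean (each row: r = 196*s + 166*t):
r=196, s=1, t=0
r=166, s=0, t=1
q=1: r=30, s=1, t=-1   [196*(1) + 166*(-1) = 30]
q=5: r=16, s=-5, t=6   [196*(-5) + 166*(6) = 16]
q=1: r=14, s=6, t=-7   [196*(6) + 166*(-7) = 14]
q=1: r=2, s=-11, t=13   [196*(-11) + 166*(13) = 2]
q=7: r=0, s=83, t=-98   [196*(83) + 166*(-98) = 0]
GCD = 2; from the row with r=2: x=-11, y=13
Check: 196*(-11) + 166*(13) = -2156 + 2158 = 2

GCD = 2, x = -11, y = 13


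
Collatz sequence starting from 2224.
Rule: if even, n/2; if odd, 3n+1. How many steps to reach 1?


2224 → 1112 → 556 → 278 → 139 → 418 → 209 → 628 → 314 → 157 → 472 → 236 → 118 → 59 → 178 → 89 → 268 → 134 → 67 → 202 → 101 → 304 → 152 → 76 → 38 → 19 → 58 → 29 → 88 → 44 → 22 → 11 → 34 → 17 → 52 → 26 → 13 → 40 → 20 → 10 → 5 → 16 → 8 → 4 → 2 → 1
Total steps = 45

45 steps


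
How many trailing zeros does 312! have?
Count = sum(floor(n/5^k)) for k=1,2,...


floor(312/5) = 62
floor(312/25) = 12
floor(312/125) = 2
Total = 76

76 trailing zeros


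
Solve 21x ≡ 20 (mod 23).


GCD(21, 23) = 1, unique solution
a^(-1) mod 23 = 11
x = 11 * 20 mod 23 = 13

x ≡ 13 (mod 23)


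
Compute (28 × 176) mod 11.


28 × 176 = 4928
4928 mod 11 = 0


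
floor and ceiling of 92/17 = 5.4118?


92/17 = 5.4118
floor = 5
ceil = 6

floor = 5, ceil = 6


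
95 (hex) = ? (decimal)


95 (base 16) = 149 (decimal)
149 (decimal) = 149 (base 10)


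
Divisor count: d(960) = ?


960 = 2^6 × 3^1 × 5^1
d(960) = (6+1) × (1+1) × (1+1) = 28

28 divisors


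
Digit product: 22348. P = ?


2 × 2 × 3 × 4 × 8 = 384


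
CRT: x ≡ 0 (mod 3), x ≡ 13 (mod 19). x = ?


M = 3*19 = 57
M1 = M/3 = 19, M2 = M/19 = 3
M1^(-1) mod 3 = 1, M2^(-1) mod 19 = 13
x = 0*19*1 + 13*3*13 = 507
507 mod 57 = 51
Check: 51 mod 3 = 0 ✓, 51 mod 19 = 13 ✓

x ≡ 51 (mod 57)


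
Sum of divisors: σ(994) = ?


Divisors of 994: 1, 2, 7, 14, 71, 142, 497, 994
Sum = 1 + 2 + 7 + 14 + 71 + 142 + 497 + 994 = 1728

σ(994) = 1728


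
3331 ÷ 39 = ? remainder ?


3331 = 39 * 85 + 16
Check: 3315 + 16 = 3331

q = 85, r = 16


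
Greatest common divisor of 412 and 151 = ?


412 = 2 * 151 + 110
151 = 1 * 110 + 41
110 = 2 * 41 + 28
41 = 1 * 28 + 13
28 = 2 * 13 + 2
13 = 6 * 2 + 1
2 = 2 * 1 + 0
GCD = 1


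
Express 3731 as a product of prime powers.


3731 / 7 = 533
533 / 13 = 41
41 / 41 = 1
3731 = 7 × 13 × 41


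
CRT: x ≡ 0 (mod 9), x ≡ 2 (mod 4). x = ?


M = 9*4 = 36
M1 = M/9 = 4, M2 = M/4 = 9
M1^(-1) mod 9 = 7, M2^(-1) mod 4 = 1
x = 0*4*7 + 2*9*1 = 18
18 mod 36 = 18
Check: 18 mod 9 = 0 ✓, 18 mod 4 = 2 ✓

x ≡ 18 (mod 36)


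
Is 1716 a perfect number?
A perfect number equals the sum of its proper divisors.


Proper divisors of 1716: 1, 2, 3, 4, 6, 11, 12, 13, 22, 26, 33, 39, 44, 52, 66, 78, 132, 143, 156, 286, 429, 572, 858
Sum = 1 + 2 + 3 + 4 + 6 + 11 + 12 + 13 + 22 + 26 + 33 + 39 + 44 + 52 + 66 + 78 + 132 + 143 + 156 + 286 + 429 + 572 + 858 = 2988

No, 1716 is not perfect (2988 ≠ 1716)


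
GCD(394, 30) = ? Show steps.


394 = 13 * 30 + 4
30 = 7 * 4 + 2
4 = 2 * 2 + 0
GCD = 2


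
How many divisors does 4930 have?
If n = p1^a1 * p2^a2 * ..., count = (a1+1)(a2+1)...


4930 = 2^1 × 5^1 × 17^1 × 29^1
d(4930) = (1+1) × (1+1) × (1+1) × (1+1) = 16

16 divisors


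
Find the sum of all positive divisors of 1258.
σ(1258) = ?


Divisors of 1258: 1, 2, 17, 34, 37, 74, 629, 1258
Sum = 1 + 2 + 17 + 34 + 37 + 74 + 629 + 1258 = 2052

σ(1258) = 2052


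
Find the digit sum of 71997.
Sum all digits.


7 + 1 + 9 + 9 + 7 = 33


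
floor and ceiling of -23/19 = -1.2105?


-23/19 = -1.2105
floor = -2
ceil = -1

floor = -2, ceil = -1


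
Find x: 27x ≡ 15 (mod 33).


GCD(27, 33) = 3 divides 15
Divide: 9x ≡ 5 (mod 11)
x ≡ 3 (mod 11)


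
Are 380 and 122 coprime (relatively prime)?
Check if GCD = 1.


Euclidean algorithm:
380 = 3 * 122 + 14
122 = 8 * 14 + 10
14 = 1 * 10 + 4
10 = 2 * 4 + 2
4 = 2 * 2 + 0
GCD(380, 122) = 2

No, not coprime (GCD = 2)


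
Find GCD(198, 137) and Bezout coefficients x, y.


Tabular extended Euclidean (each row: r = 198*s + 137*t):
r=198, s=1, t=0
r=137, s=0, t=1
q=1: r=61, s=1, t=-1   [198*(1) + 137*(-1) = 61]
q=2: r=15, s=-2, t=3   [198*(-2) + 137*(3) = 15]
q=4: r=1, s=9, t=-13   [198*(9) + 137*(-13) = 1]
q=15: r=0, s=-137, t=198   [198*(-137) + 137*(198) = 0]
GCD = 1; from the row with r=1: x=9, y=-13
Check: 198*(9) + 137*(-13) = 1782 - 1781 = 1

GCD = 1, x = 9, y = -13


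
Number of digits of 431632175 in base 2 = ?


431632175 in base 2 = 11001101110100010111100101111
Number of digits = 29

29 digits (base 2)


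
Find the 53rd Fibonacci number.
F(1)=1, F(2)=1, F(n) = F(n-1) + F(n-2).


Sequence: 1, 1, 2, 3, 5, 8, 13, 21, 34, 55, 89, 144, 233, 377, 610, 987, 1597, 2584, 4181, 6765, 10946, 17711, 28657, 46368, 75025, 121393, 196418, 317811, 514229, 832040, 1346269, 2178309, 3524578, 5702887, 9227465, 14930352, 24157817, 39088169, 63245986, 102334155, 165580141, 267914296, 433494437, 701408733, 1134903170, 1836311903, 2971215073, 4807526976, 7778742049, 12586269025, 20365011074, 32951280099, 53316291173
F(53) = 53316291173


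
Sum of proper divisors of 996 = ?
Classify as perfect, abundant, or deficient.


Proper divisors: 1, 2, 3, 4, 6, 12, 83, 166, 249, 332, 498
Sum = 1 + 2 + 3 + 4 + 6 + 12 + 83 + 166 + 249 + 332 + 498 = 1356
1356 > 996 → abundant

s(996) = 1356 (abundant)


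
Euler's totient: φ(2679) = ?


2679 = 3 × 19 × 47
Prime factors: 3, 19, 47
φ(2679) = 2679 × (1-1/3) × (1-1/19) × (1-1/47)
= 2679 × 2/3 × 18/19 × 46/47 = 1656

φ(2679) = 1656


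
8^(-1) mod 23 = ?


Use the extended Euclidean algorithm on (23, 8); each row r = 23*s + 8*t:
r=23, s=1, t=0
r=8, s=0, t=1
q=2: r=7, s=1, t=-2   [23*(1) + 8*(-2) = 7]
q=1: r=1, s=-1, t=3   [23*(-1) + 8*(3) = 1]
q=7: r=0, s=8, t=-23   [23*(8) + 8*(-23) = 0]
GCD = 1 with t = 3, so 8*(3) ≡ 1 (mod 23)
Inverse = 3 mod 23 = 3
Check: 8 * 3 = 24 ≡ 1 (mod 23)

8^(-1) ≡ 3 (mod 23)


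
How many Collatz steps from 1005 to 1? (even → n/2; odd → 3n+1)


1005 → 3016 → 1508 → 754 → 377 → 1132 → 566 → 283 → 850 → 425 → 1276 → 638 → 319 → 958 → 479 → 1438 → 719 → 2158 → 1079 → 3238 → 1619 → 4858 → 2429 → 7288 → 3644 → 1822 → 911 → 2734 → 1367 → 4102 → 2051 → 6154 → 3077 → 9232 → 4616 → 2308 → 1154 → 577 → 1732 → 866 → 433 → 1300 → 650 → 325 → 976 → 488 → 244 → 122 → 61 → 184 → 92 → 46 → 23 → 70 → 35 → 106 → 53 → 160 → 80 → 40 → 20 → 10 → 5 → 16 → 8 → 4 → 2 → 1
Total steps = 67

67 steps


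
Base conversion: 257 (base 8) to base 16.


257 (base 8) = 175 (decimal)
175 (decimal) = AF (base 16)


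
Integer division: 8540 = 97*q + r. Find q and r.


8540 = 97 * 88 + 4
Check: 8536 + 4 = 8540

q = 88, r = 4


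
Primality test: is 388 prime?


388 / 2 = 194 (exact division)
388 is NOT prime.

No, 388 is not prime


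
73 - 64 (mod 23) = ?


73 - 64 = 9
9 mod 23 = 9


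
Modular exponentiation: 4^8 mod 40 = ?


4^1 mod 40 = 4
4^2 mod 40 = 16
4^3 mod 40 = 24
4^4 mod 40 = 16
4^5 mod 40 = 24
4^6 mod 40 = 16
4^7 mod 40 = 24
4^8 mod 40 = 16


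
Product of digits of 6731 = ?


6 × 7 × 3 × 1 = 126


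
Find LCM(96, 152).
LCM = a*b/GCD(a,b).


GCD(96, 152) = 8
LCM = 96*152/8 = 14592/8 = 1824

LCM = 1824


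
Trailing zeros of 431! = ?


floor(431/5) = 86
floor(431/25) = 17
floor(431/125) = 3
Total = 106

106 trailing zeros


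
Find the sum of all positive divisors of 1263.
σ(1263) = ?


Divisors of 1263: 1, 3, 421, 1263
Sum = 1 + 3 + 421 + 1263 = 1688

σ(1263) = 1688


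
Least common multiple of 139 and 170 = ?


GCD(139, 170) = 1
LCM = 139*170/1 = 23630/1 = 23630

LCM = 23630


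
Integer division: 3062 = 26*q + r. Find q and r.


3062 = 26 * 117 + 20
Check: 3042 + 20 = 3062

q = 117, r = 20


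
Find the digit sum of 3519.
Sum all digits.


3 + 5 + 1 + 9 = 18


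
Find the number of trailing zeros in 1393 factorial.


floor(1393/5) = 278
floor(1393/25) = 55
floor(1393/125) = 11
floor(1393/625) = 2
Total = 346

346 trailing zeros


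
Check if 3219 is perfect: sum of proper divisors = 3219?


Proper divisors of 3219: 1, 3, 29, 37, 87, 111, 1073
Sum = 1 + 3 + 29 + 37 + 87 + 111 + 1073 = 1341

No, 3219 is not perfect (1341 ≠ 3219)


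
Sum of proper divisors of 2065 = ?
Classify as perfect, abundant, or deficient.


Proper divisors: 1, 5, 7, 35, 59, 295, 413
Sum = 1 + 5 + 7 + 35 + 59 + 295 + 413 = 815
815 < 2065 → deficient

s(2065) = 815 (deficient)


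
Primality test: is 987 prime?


987 / 3 = 329 (exact division)
987 is NOT prime.

No, 987 is not prime


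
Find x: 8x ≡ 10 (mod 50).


GCD(8, 50) = 2 divides 10
Divide: 4x ≡ 5 (mod 25)
x ≡ 20 (mod 25)


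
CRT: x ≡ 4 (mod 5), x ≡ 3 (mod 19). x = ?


M = 5*19 = 95
M1 = M/5 = 19, M2 = M/19 = 5
M1^(-1) mod 5 = 4, M2^(-1) mod 19 = 4
x = 4*19*4 + 3*5*4 = 364
364 mod 95 = 79
Check: 79 mod 5 = 4 ✓, 79 mod 19 = 3 ✓

x ≡ 79 (mod 95)


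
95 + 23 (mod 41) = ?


95 + 23 = 118
118 mod 41 = 36


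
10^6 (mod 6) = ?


10^1 mod 6 = 4
10^2 mod 6 = 4
10^3 mod 6 = 4
10^4 mod 6 = 4
10^5 mod 6 = 4
10^6 mod 6 = 4


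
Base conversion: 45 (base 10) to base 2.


45 (base 10) = 45 (decimal)
45 (decimal) = 101101 (base 2)


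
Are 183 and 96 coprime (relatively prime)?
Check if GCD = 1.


Euclidean algorithm:
183 = 1 * 96 + 87
96 = 1 * 87 + 9
87 = 9 * 9 + 6
9 = 1 * 6 + 3
6 = 2 * 3 + 0
GCD(183, 96) = 3

No, not coprime (GCD = 3)


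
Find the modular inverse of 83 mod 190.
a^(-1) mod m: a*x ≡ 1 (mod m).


Use the extended Euclidean algorithm on (190, 83); each row r = 190*s + 83*t:
r=190, s=1, t=0
r=83, s=0, t=1
q=2: r=24, s=1, t=-2   [190*(1) + 83*(-2) = 24]
q=3: r=11, s=-3, t=7   [190*(-3) + 83*(7) = 11]
q=2: r=2, s=7, t=-16   [190*(7) + 83*(-16) = 2]
q=5: r=1, s=-38, t=87   [190*(-38) + 83*(87) = 1]
q=2: r=0, s=83, t=-190   [190*(83) + 83*(-190) = 0]
GCD = 1 with t = 87, so 83*(87) ≡ 1 (mod 190)
Inverse = 87 mod 190 = 87
Check: 83 * 87 = 7221 ≡ 1 (mod 190)

83^(-1) ≡ 87 (mod 190)


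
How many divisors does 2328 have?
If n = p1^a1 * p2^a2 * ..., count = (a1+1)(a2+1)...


2328 = 2^3 × 3^1 × 97^1
d(2328) = (3+1) × (1+1) × (1+1) = 16

16 divisors


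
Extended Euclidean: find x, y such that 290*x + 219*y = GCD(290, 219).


Tabular extended Euclidean (each row: r = 290*s + 219*t):
r=290, s=1, t=0
r=219, s=0, t=1
q=1: r=71, s=1, t=-1   [290*(1) + 219*(-1) = 71]
q=3: r=6, s=-3, t=4   [290*(-3) + 219*(4) = 6]
q=11: r=5, s=34, t=-45   [290*(34) + 219*(-45) = 5]
q=1: r=1, s=-37, t=49   [290*(-37) + 219*(49) = 1]
q=5: r=0, s=219, t=-290   [290*(219) + 219*(-290) = 0]
GCD = 1; from the row with r=1: x=-37, y=49
Check: 290*(-37) + 219*(49) = -10730 + 10731 = 1

GCD = 1, x = -37, y = 49


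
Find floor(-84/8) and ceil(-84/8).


-84/8 = -10.5000
floor = -11
ceil = -10

floor = -11, ceil = -10


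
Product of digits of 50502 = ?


5 × 0 × 5 × 0 × 2 = 0


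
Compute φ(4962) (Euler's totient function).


4962 = 2 × 3 × 827
Prime factors: 2, 3, 827
φ(4962) = 4962 × (1-1/2) × (1-1/3) × (1-1/827)
= 4962 × 1/2 × 2/3 × 826/827 = 1652

φ(4962) = 1652


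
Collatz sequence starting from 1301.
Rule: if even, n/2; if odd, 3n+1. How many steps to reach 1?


1301 → 3904 → 1952 → 976 → 488 → 244 → 122 → 61 → 184 → 92 → 46 → 23 → 70 → 35 → 106 → 53 → 160 → 80 → 40 → 20 → 10 → 5 → 16 → 8 → 4 → 2 → 1
Total steps = 26

26 steps


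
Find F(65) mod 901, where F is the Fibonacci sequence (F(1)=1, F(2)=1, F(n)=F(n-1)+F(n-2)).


F(k) mod 901 for k=1..65:
1, 1, 2, 3, 5, 8, 13, 21, 34, 55, 89, 144, 233, 377, 610, 86, 696, 782, 577, 458, 134, 592, 726, 417, 242, 659, 0, 659, 659, 417, 175, 592, 767, 458, 324, 782, 205, 86, 291, 377, 668, 144, 812, 55, 867, 21, 888, 8, 896, 3, 899, 1, 900, 0, 900, 900, 899, 898, 896, 893, 888, 880, 867, 846, 812
F(65) mod 901 = 812


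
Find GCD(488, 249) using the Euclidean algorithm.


488 = 1 * 249 + 239
249 = 1 * 239 + 10
239 = 23 * 10 + 9
10 = 1 * 9 + 1
9 = 9 * 1 + 0
GCD = 1


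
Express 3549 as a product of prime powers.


3549 / 3 = 1183
1183 / 7 = 169
169 / 13 = 13
13 / 13 = 1
3549 = 3 × 7 × 13^2


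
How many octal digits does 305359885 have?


305359885 in base 8 = 2214666015
Number of digits = 10

10 digits (base 8)


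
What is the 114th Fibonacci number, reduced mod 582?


F(k) mod 582 for k=1..114:
1, 1, 2, 3, 5, 8, 13, 21, 34, 55, 89, 144, 233, 377, 28, 405, 433, 256, 107, 363, 470, 251, 139, 390, 529, 337, 284, 39, 323, 362, 103, 465, 568, 451, 437, 306, 161, 467, 46, 513, 559, 490, 467, 375, 260, 53, 313, 366, 97, 463, 560, 441, 419, 278, 115, 393, 508, 319, 245, 564, 227, 209, 436, 63, 499, 562, 479, 459, 356, 233, 7, 240, 247, 487, 152, 57, 209, 266, 475, 159, 52, 211, 263, 474, 155, 47, 202, 249, 451, 118, 569, 105, 92, 197, 289, 486, 193, 97, 290, 387, 95, 482, 577, 477, 472, 367, 257, 42, 299, 341, 58, 399, 457, 274
F(114) mod 582 = 274


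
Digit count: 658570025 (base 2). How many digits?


658570025 in base 2 = 100111010000001111101100101001
Number of digits = 30

30 digits (base 2)


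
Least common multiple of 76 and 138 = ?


GCD(76, 138) = 2
LCM = 76*138/2 = 10488/2 = 5244

LCM = 5244


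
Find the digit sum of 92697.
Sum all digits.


9 + 2 + 6 + 9 + 7 = 33


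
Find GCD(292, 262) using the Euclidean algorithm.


292 = 1 * 262 + 30
262 = 8 * 30 + 22
30 = 1 * 22 + 8
22 = 2 * 8 + 6
8 = 1 * 6 + 2
6 = 3 * 2 + 0
GCD = 2


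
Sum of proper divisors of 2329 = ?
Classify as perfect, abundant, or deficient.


Proper divisors: 1, 17, 137
Sum = 1 + 17 + 137 = 155
155 < 2329 → deficient

s(2329) = 155 (deficient)


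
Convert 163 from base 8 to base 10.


163 (base 8) = 115 (decimal)
115 (decimal) = 115 (base 10)


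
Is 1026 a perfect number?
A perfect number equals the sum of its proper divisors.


Proper divisors of 1026: 1, 2, 3, 6, 9, 18, 19, 27, 38, 54, 57, 114, 171, 342, 513
Sum = 1 + 2 + 3 + 6 + 9 + 18 + 19 + 27 + 38 + 54 + 57 + 114 + 171 + 342 + 513 = 1374

No, 1026 is not perfect (1374 ≠ 1026)


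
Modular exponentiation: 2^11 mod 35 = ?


2^1 mod 35 = 2
2^2 mod 35 = 4
2^3 mod 35 = 8
2^4 mod 35 = 16
2^5 mod 35 = 32
2^6 mod 35 = 29
2^7 mod 35 = 23
2^8 mod 35 = 11
2^9 mod 35 = 22
2^10 mod 35 = 9
2^11 mod 35 = 18


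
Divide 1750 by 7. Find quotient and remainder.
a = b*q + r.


1750 = 7 * 250 + 0
Check: 1750 + 0 = 1750

q = 250, r = 0


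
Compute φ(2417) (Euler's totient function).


2417 = 2417
Prime factors: 2417
φ(2417) = 2417 × (1-1/2417)
= 2417 × 2416/2417 = 2416

φ(2417) = 2416


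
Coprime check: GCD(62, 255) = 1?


Euclidean algorithm:
255 = 4 * 62 + 7
62 = 8 * 7 + 6
7 = 1 * 6 + 1
6 = 6 * 1 + 0
GCD(62, 255) = 1

Yes, coprime (GCD = 1)


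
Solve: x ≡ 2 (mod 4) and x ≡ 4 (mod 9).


M = 4*9 = 36
M1 = M/4 = 9, M2 = M/9 = 4
M1^(-1) mod 4 = 1, M2^(-1) mod 9 = 7
x = 2*9*1 + 4*4*7 = 130
130 mod 36 = 22
Check: 22 mod 4 = 2 ✓, 22 mod 9 = 4 ✓

x ≡ 22 (mod 36)


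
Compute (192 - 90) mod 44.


192 - 90 = 102
102 mod 44 = 14


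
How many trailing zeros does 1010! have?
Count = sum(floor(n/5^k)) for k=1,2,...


floor(1010/5) = 202
floor(1010/25) = 40
floor(1010/125) = 8
floor(1010/625) = 1
Total = 251

251 trailing zeros


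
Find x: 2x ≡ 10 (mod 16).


GCD(2, 16) = 2 divides 10
Divide: 1x ≡ 5 (mod 8)
x ≡ 5 (mod 8)


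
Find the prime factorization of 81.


81 / 3 = 27
27 / 3 = 9
9 / 3 = 3
3 / 3 = 1
81 = 3^4


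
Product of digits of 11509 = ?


1 × 1 × 5 × 0 × 9 = 0


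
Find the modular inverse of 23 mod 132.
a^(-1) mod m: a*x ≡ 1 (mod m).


Use the extended Euclidean algorithm on (132, 23); each row r = 132*s + 23*t:
r=132, s=1, t=0
r=23, s=0, t=1
q=5: r=17, s=1, t=-5   [132*(1) + 23*(-5) = 17]
q=1: r=6, s=-1, t=6   [132*(-1) + 23*(6) = 6]
q=2: r=5, s=3, t=-17   [132*(3) + 23*(-17) = 5]
q=1: r=1, s=-4, t=23   [132*(-4) + 23*(23) = 1]
q=5: r=0, s=23, t=-132   [132*(23) + 23*(-132) = 0]
GCD = 1 with t = 23, so 23*(23) ≡ 1 (mod 132)
Inverse = 23 mod 132 = 23
Check: 23 * 23 = 529 ≡ 1 (mod 132)

23^(-1) ≡ 23 (mod 132)


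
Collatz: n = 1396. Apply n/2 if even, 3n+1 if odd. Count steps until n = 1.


1396 → 698 → 349 → 1048 → 524 → 262 → 131 → 394 → 197 → 592 → 296 → 148 → 74 → 37 → 112 → 56 → 28 → 14 → 7 → 22 → 11 → 34 → 17 → 52 → 26 → 13 → 40 → 20 → 10 → 5 → 16 → 8 → 4 → 2 → 1
Total steps = 34

34 steps


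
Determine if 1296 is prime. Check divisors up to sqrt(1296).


1296 / 2 = 648 (exact division)
1296 is NOT prime.

No, 1296 is not prime


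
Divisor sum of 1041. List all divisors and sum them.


Divisors of 1041: 1, 3, 347, 1041
Sum = 1 + 3 + 347 + 1041 = 1392

σ(1041) = 1392


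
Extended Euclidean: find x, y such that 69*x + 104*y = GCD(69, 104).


Tabular extended Euclidean (each row: r = 69*s + 104*t):
r=69, s=1, t=0
r=104, s=0, t=1
q=0: r=69, s=1, t=0   [69*(1) + 104*(0) = 69]
q=1: r=35, s=-1, t=1   [69*(-1) + 104*(1) = 35]
q=1: r=34, s=2, t=-1   [69*(2) + 104*(-1) = 34]
q=1: r=1, s=-3, t=2   [69*(-3) + 104*(2) = 1]
q=34: r=0, s=104, t=-69   [69*(104) + 104*(-69) = 0]
GCD = 1; from the row with r=1: x=-3, y=2
Check: 69*(-3) + 104*(2) = -207 + 208 = 1

GCD = 1, x = -3, y = 2


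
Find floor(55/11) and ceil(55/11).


55/11 = 5.0000
floor = 5
ceil = 5

floor = 5, ceil = 5


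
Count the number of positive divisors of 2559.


2559 = 3^1 × 853^1
d(2559) = (1+1) × (1+1) = 4

4 divisors


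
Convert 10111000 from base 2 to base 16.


10111000 (base 2) = 184 (decimal)
184 (decimal) = B8 (base 16)


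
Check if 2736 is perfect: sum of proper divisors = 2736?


Proper divisors of 2736: 1, 2, 3, 4, 6, 8, 9, 12, 16, 18, 19, 24, 36, 38, 48, 57, 72, 76, 114, 144, 152, 171, 228, 304, 342, 456, 684, 912, 1368
Sum = 1 + 2 + 3 + 4 + 6 + 8 + 9 + 12 + 16 + 18 + 19 + 24 + 36 + 38 + 48 + 57 + 72 + 76 + 114 + 144 + 152 + 171 + 228 + 304 + 342 + 456 + 684 + 912 + 1368 = 5324

No, 2736 is not perfect (5324 ≠ 2736)


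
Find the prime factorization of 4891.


4891 / 67 = 73
73 / 73 = 1
4891 = 67 × 73


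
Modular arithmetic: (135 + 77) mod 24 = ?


135 + 77 = 212
212 mod 24 = 20


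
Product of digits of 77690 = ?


7 × 7 × 6 × 9 × 0 = 0


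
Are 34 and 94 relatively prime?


Euclidean algorithm:
94 = 2 * 34 + 26
34 = 1 * 26 + 8
26 = 3 * 8 + 2
8 = 4 * 2 + 0
GCD(34, 94) = 2

No, not coprime (GCD = 2)


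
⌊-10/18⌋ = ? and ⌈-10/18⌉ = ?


-10/18 = -0.5556
floor = -1
ceil = 0

floor = -1, ceil = 0


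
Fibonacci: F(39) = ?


Sequence: 1, 1, 2, 3, 5, 8, 13, 21, 34, 55, 89, 144, 233, 377, 610, 987, 1597, 2584, 4181, 6765, 10946, 17711, 28657, 46368, 75025, 121393, 196418, 317811, 514229, 832040, 1346269, 2178309, 3524578, 5702887, 9227465, 14930352, 24157817, 39088169, 63245986
F(39) = 63245986


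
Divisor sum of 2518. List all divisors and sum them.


Divisors of 2518: 1, 2, 1259, 2518
Sum = 1 + 2 + 1259 + 2518 = 3780

σ(2518) = 3780


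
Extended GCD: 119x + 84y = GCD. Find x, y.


Tabular extended Euclidean (each row: r = 119*s + 84*t):
r=119, s=1, t=0
r=84, s=0, t=1
q=1: r=35, s=1, t=-1   [119*(1) + 84*(-1) = 35]
q=2: r=14, s=-2, t=3   [119*(-2) + 84*(3) = 14]
q=2: r=7, s=5, t=-7   [119*(5) + 84*(-7) = 7]
q=2: r=0, s=-12, t=17   [119*(-12) + 84*(17) = 0]
GCD = 7; from the row with r=7: x=5, y=-7
Check: 119*(5) + 84*(-7) = 595 - 588 = 7

GCD = 7, x = 5, y = -7


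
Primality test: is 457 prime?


Check divisors up to sqrt(457) = 21.3776
No divisors found.
457 is prime.

Yes, 457 is prime


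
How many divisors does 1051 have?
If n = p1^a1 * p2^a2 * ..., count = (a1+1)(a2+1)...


1051 = 1051^1
d(1051) = (1+1) = 2

2 divisors


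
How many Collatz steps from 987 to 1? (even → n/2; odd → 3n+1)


987 → 2962 → 1481 → 4444 → 2222 → 1111 → 3334 → 1667 → 5002 → 2501 → 7504 → 3752 → 1876 → 938 → 469 → 1408 → 704 → 352 → 176 → 88 → 44 → 22 → 11 → 34 → 17 → 52 → 26 → 13 → 40 → 20 → 10 → 5 → 16 → 8 → 4 → 2 → 1
Total steps = 36

36 steps


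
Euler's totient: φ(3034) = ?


3034 = 2 × 37 × 41
Prime factors: 2, 37, 41
φ(3034) = 3034 × (1-1/2) × (1-1/37) × (1-1/41)
= 3034 × 1/2 × 36/37 × 40/41 = 1440

φ(3034) = 1440


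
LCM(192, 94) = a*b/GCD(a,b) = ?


GCD(192, 94) = 2
LCM = 192*94/2 = 18048/2 = 9024

LCM = 9024


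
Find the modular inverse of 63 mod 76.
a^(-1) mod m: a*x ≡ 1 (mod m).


Use the extended Euclidean algorithm on (76, 63); each row r = 76*s + 63*t:
r=76, s=1, t=0
r=63, s=0, t=1
q=1: r=13, s=1, t=-1   [76*(1) + 63*(-1) = 13]
q=4: r=11, s=-4, t=5   [76*(-4) + 63*(5) = 11]
q=1: r=2, s=5, t=-6   [76*(5) + 63*(-6) = 2]
q=5: r=1, s=-29, t=35   [76*(-29) + 63*(35) = 1]
q=2: r=0, s=63, t=-76   [76*(63) + 63*(-76) = 0]
GCD = 1 with t = 35, so 63*(35) ≡ 1 (mod 76)
Inverse = 35 mod 76 = 35
Check: 63 * 35 = 2205 ≡ 1 (mod 76)

63^(-1) ≡ 35 (mod 76)


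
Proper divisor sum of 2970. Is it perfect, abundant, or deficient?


Proper divisors: 1, 2, 3, 5, 6, 9, 10, 11, 15, 18, 22, 27, 30, 33, 45, 54, 55, 66, 90, 99, 110, 135, 165, 198, 270, 297, 330, 495, 594, 990, 1485
Sum = 1 + 2 + 3 + 5 + 6 + 9 + 10 + 11 + 15 + 18 + 22 + 27 + 30 + 33 + 45 + 54 + 55 + 66 + 90 + 99 + 110 + 135 + 165 + 198 + 270 + 297 + 330 + 495 + 594 + 990 + 1485 = 5670
5670 > 2970 → abundant

s(2970) = 5670 (abundant)


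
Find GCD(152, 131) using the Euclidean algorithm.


152 = 1 * 131 + 21
131 = 6 * 21 + 5
21 = 4 * 5 + 1
5 = 5 * 1 + 0
GCD = 1


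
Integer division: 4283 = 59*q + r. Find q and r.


4283 = 59 * 72 + 35
Check: 4248 + 35 = 4283

q = 72, r = 35


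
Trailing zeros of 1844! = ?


floor(1844/5) = 368
floor(1844/25) = 73
floor(1844/125) = 14
floor(1844/625) = 2
Total = 457

457 trailing zeros


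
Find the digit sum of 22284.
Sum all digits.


2 + 2 + 2 + 8 + 4 = 18


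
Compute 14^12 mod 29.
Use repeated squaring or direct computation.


14^1 mod 29 = 14
14^2 mod 29 = 22
14^3 mod 29 = 18
14^4 mod 29 = 20
14^5 mod 29 = 19
14^6 mod 29 = 5
14^7 mod 29 = 12
14^8 mod 29 = 23
14^9 mod 29 = 3
14^10 mod 29 = 13
14^11 mod 29 = 8
14^12 mod 29 = 25


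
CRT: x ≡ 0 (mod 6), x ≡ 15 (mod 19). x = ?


M = 6*19 = 114
M1 = M/6 = 19, M2 = M/19 = 6
M1^(-1) mod 6 = 1, M2^(-1) mod 19 = 16
x = 0*19*1 + 15*6*16 = 1440
1440 mod 114 = 72
Check: 72 mod 6 = 0 ✓, 72 mod 19 = 15 ✓

x ≡ 72 (mod 114)


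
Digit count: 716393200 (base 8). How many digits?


716393200 in base 8 = 5254645360
Number of digits = 10

10 digits (base 8)


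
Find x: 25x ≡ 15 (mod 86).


GCD(25, 86) = 1, unique solution
a^(-1) mod 86 = 31
x = 31 * 15 mod 86 = 35

x ≡ 35 (mod 86)


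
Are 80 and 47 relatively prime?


Euclidean algorithm:
80 = 1 * 47 + 33
47 = 1 * 33 + 14
33 = 2 * 14 + 5
14 = 2 * 5 + 4
5 = 1 * 4 + 1
4 = 4 * 1 + 0
GCD(80, 47) = 1

Yes, coprime (GCD = 1)


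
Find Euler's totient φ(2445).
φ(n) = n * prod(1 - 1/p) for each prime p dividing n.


2445 = 3 × 5 × 163
Prime factors: 3, 5, 163
φ(2445) = 2445 × (1-1/3) × (1-1/5) × (1-1/163)
= 2445 × 2/3 × 4/5 × 162/163 = 1296

φ(2445) = 1296


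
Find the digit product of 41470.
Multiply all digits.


4 × 1 × 4 × 7 × 0 = 0


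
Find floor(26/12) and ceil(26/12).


26/12 = 2.1667
floor = 2
ceil = 3

floor = 2, ceil = 3


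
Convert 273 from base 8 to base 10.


273 (base 8) = 187 (decimal)
187 (decimal) = 187 (base 10)


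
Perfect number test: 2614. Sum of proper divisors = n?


Proper divisors of 2614: 1, 2, 1307
Sum = 1 + 2 + 1307 = 1310

No, 2614 is not perfect (1310 ≠ 2614)


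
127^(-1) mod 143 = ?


Use the extended Euclidean algorithm on (143, 127); each row r = 143*s + 127*t:
r=143, s=1, t=0
r=127, s=0, t=1
q=1: r=16, s=1, t=-1   [143*(1) + 127*(-1) = 16]
q=7: r=15, s=-7, t=8   [143*(-7) + 127*(8) = 15]
q=1: r=1, s=8, t=-9   [143*(8) + 127*(-9) = 1]
q=15: r=0, s=-127, t=143   [143*(-127) + 127*(143) = 0]
GCD = 1 with t = -9, so 127*(-9) ≡ 1 (mod 143)
Inverse = -9 mod 143 = 134
Check: 127 * 134 = 17018 ≡ 1 (mod 143)

127^(-1) ≡ 134 (mod 143)


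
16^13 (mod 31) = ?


16^1 mod 31 = 16
16^2 mod 31 = 8
16^3 mod 31 = 4
16^4 mod 31 = 2
16^5 mod 31 = 1
16^6 mod 31 = 16
16^7 mod 31 = 8
16^8 mod 31 = 4
16^9 mod 31 = 2
16^10 mod 31 = 1
16^11 mod 31 = 16
16^12 mod 31 = 8
16^13 mod 31 = 4


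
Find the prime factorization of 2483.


2483 / 13 = 191
191 / 191 = 1
2483 = 13 × 191


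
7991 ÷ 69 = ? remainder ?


7991 = 69 * 115 + 56
Check: 7935 + 56 = 7991

q = 115, r = 56


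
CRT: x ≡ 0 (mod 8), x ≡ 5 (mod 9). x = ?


M = 8*9 = 72
M1 = M/8 = 9, M2 = M/9 = 8
M1^(-1) mod 8 = 1, M2^(-1) mod 9 = 8
x = 0*9*1 + 5*8*8 = 320
320 mod 72 = 32
Check: 32 mod 8 = 0 ✓, 32 mod 9 = 5 ✓

x ≡ 32 (mod 72)


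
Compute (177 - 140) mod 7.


177 - 140 = 37
37 mod 7 = 2


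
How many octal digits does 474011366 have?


474011366 in base 8 = 3420153346
Number of digits = 10

10 digits (base 8)


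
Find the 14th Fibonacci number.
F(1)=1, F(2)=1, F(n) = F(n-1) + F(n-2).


Sequence: 1, 1, 2, 3, 5, 8, 13, 21, 34, 55, 89, 144, 233, 377
F(14) = 377


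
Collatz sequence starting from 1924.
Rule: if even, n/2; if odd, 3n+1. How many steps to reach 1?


1924 → 962 → 481 → 1444 → 722 → 361 → 1084 → 542 → 271 → 814 → 407 → 1222 → 611 → 1834 → 917 → 2752 → 1376 → 688 → 344 → 172 → 86 → 43 → 130 → 65 → 196 → 98 → 49 → 148 → 74 → 37 → 112 → 56 → 28 → 14 → 7 → 22 → 11 → 34 → 17 → 52 → 26 → 13 → 40 → 20 → 10 → 5 → 16 → 8 → 4 → 2 → 1
Total steps = 50

50 steps


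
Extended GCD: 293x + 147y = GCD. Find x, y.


Tabular extended Euclidean (each row: r = 293*s + 147*t):
r=293, s=1, t=0
r=147, s=0, t=1
q=1: r=146, s=1, t=-1   [293*(1) + 147*(-1) = 146]
q=1: r=1, s=-1, t=2   [293*(-1) + 147*(2) = 1]
q=146: r=0, s=147, t=-293   [293*(147) + 147*(-293) = 0]
GCD = 1; from the row with r=1: x=-1, y=2
Check: 293*(-1) + 147*(2) = -293 + 294 = 1

GCD = 1, x = -1, y = 2


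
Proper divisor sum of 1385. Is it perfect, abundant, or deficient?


Proper divisors: 1, 5, 277
Sum = 1 + 5 + 277 = 283
283 < 1385 → deficient

s(1385) = 283 (deficient)


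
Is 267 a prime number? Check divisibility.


267 / 3 = 89 (exact division)
267 is NOT prime.

No, 267 is not prime


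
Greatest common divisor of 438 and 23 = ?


438 = 19 * 23 + 1
23 = 23 * 1 + 0
GCD = 1


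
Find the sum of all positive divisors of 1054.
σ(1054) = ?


Divisors of 1054: 1, 2, 17, 31, 34, 62, 527, 1054
Sum = 1 + 2 + 17 + 31 + 34 + 62 + 527 + 1054 = 1728

σ(1054) = 1728


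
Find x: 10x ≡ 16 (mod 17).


GCD(10, 17) = 1, unique solution
a^(-1) mod 17 = 12
x = 12 * 16 mod 17 = 5

x ≡ 5 (mod 17)


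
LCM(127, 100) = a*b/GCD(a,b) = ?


GCD(127, 100) = 1
LCM = 127*100/1 = 12700/1 = 12700

LCM = 12700


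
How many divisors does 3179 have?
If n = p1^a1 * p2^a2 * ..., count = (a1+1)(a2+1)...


3179 = 11^1 × 17^2
d(3179) = (1+1) × (2+1) = 6

6 divisors


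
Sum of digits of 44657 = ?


4 + 4 + 6 + 5 + 7 = 26


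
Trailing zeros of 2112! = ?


floor(2112/5) = 422
floor(2112/25) = 84
floor(2112/125) = 16
floor(2112/625) = 3
Total = 525

525 trailing zeros


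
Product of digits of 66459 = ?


6 × 6 × 4 × 5 × 9 = 6480


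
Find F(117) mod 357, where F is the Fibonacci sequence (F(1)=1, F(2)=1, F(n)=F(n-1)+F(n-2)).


F(k) mod 357 for k=1..117:
1, 1, 2, 3, 5, 8, 13, 21, 34, 55, 89, 144, 233, 20, 253, 273, 169, 85, 254, 339, 236, 218, 97, 315, 55, 13, 68, 81, 149, 230, 22, 252, 274, 169, 86, 255, 341, 239, 223, 105, 328, 76, 47, 123, 170, 293, 106, 42, 148, 190, 338, 171, 152, 323, 118, 84, 202, 286, 131, 60, 191, 251, 85, 336, 64, 43, 107, 150, 257, 50, 307, 0, 307, 307, 257, 207, 107, 314, 64, 21, 85, 106, 191, 297, 131, 71, 202, 273, 118, 34, 152, 186, 338, 167, 148, 315, 106, 64, 170, 234, 47, 281, 328, 252, 223, 118, 341, 102, 86, 188, 274, 105, 22, 127, 149, 276, 68
F(117) mod 357 = 68


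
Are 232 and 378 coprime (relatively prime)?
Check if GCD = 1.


Euclidean algorithm:
378 = 1 * 232 + 146
232 = 1 * 146 + 86
146 = 1 * 86 + 60
86 = 1 * 60 + 26
60 = 2 * 26 + 8
26 = 3 * 8 + 2
8 = 4 * 2 + 0
GCD(232, 378) = 2

No, not coprime (GCD = 2)


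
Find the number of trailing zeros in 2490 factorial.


floor(2490/5) = 498
floor(2490/25) = 99
floor(2490/125) = 19
floor(2490/625) = 3
Total = 619

619 trailing zeros


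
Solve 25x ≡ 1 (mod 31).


GCD(25, 31) = 1, unique solution
a^(-1) mod 31 = 5
x = 5 * 1 mod 31 = 5

x ≡ 5 (mod 31)


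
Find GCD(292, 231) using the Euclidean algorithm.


292 = 1 * 231 + 61
231 = 3 * 61 + 48
61 = 1 * 48 + 13
48 = 3 * 13 + 9
13 = 1 * 9 + 4
9 = 2 * 4 + 1
4 = 4 * 1 + 0
GCD = 1


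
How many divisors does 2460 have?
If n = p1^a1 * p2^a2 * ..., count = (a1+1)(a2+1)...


2460 = 2^2 × 3^1 × 5^1 × 41^1
d(2460) = (2+1) × (1+1) × (1+1) × (1+1) = 24

24 divisors


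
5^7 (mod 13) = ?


5^1 mod 13 = 5
5^2 mod 13 = 12
5^3 mod 13 = 8
5^4 mod 13 = 1
5^5 mod 13 = 5
5^6 mod 13 = 12
5^7 mod 13 = 8


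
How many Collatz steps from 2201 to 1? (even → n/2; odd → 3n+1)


2201 → 6604 → 3302 → 1651 → 4954 → 2477 → 7432 → 3716 → 1858 → 929 → 2788 → 1394 → 697 → 2092 → 1046 → 523 → 1570 → 785 → 2356 → 1178 → 589 → 1768 → 884 → 442 → 221 → 664 → 332 → 166 → 83 → 250 → 125 → 376 → 188 → 94 → 47 → 142 → 71 → 214 → 107 → 322 → 161 → 484 → 242 → 121 → 364 → 182 → 91 → 274 → 137 → 412 → 206 → 103 → 310 → 155 → 466 → 233 → 700 → 350 → 175 → 526 → 263 → 790 → 395 → 1186 → 593 → 1780 → 890 → 445 → 1336 → 668 → 334 → 167 → 502 → 251 → 754 → 377 → 1132 → 566 → 283 → 850 → 425 → 1276 → 638 → 319 → 958 → 479 → 1438 → 719 → 2158 → 1079 → 3238 → 1619 → 4858 → 2429 → 7288 → 3644 → 1822 → 911 → 2734 → 1367 → 4102 → 2051 → 6154 → 3077 → 9232 → 4616 → 2308 → 1154 → 577 → 1732 → 866 → 433 → 1300 → 650 → 325 → 976 → 488 → 244 → 122 → 61 → 184 → 92 → 46 → 23 → 70 → 35 → 106 → 53 → 160 → 80 → 40 → 20 → 10 → 5 → 16 → 8 → 4 → 2 → 1
Total steps = 138

138 steps


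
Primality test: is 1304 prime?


1304 / 2 = 652 (exact division)
1304 is NOT prime.

No, 1304 is not prime


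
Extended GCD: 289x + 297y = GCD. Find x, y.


Tabular extended Euclidean (each row: r = 289*s + 297*t):
r=289, s=1, t=0
r=297, s=0, t=1
q=0: r=289, s=1, t=0   [289*(1) + 297*(0) = 289]
q=1: r=8, s=-1, t=1   [289*(-1) + 297*(1) = 8]
q=36: r=1, s=37, t=-36   [289*(37) + 297*(-36) = 1]
q=8: r=0, s=-297, t=289   [289*(-297) + 297*(289) = 0]
GCD = 1; from the row with r=1: x=37, y=-36
Check: 289*(37) + 297*(-36) = 10693 - 10692 = 1

GCD = 1, x = 37, y = -36


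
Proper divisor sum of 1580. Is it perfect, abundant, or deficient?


Proper divisors: 1, 2, 4, 5, 10, 20, 79, 158, 316, 395, 790
Sum = 1 + 2 + 4 + 5 + 10 + 20 + 79 + 158 + 316 + 395 + 790 = 1780
1780 > 1580 → abundant

s(1580) = 1780 (abundant)


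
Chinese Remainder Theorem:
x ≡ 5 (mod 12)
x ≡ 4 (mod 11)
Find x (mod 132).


M = 12*11 = 132
M1 = M/12 = 11, M2 = M/11 = 12
M1^(-1) mod 12 = 11, M2^(-1) mod 11 = 1
x = 5*11*11 + 4*12*1 = 653
653 mod 132 = 125
Check: 125 mod 12 = 5 ✓, 125 mod 11 = 4 ✓

x ≡ 125 (mod 132)


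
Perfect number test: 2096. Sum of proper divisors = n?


Proper divisors of 2096: 1, 2, 4, 8, 16, 131, 262, 524, 1048
Sum = 1 + 2 + 4 + 8 + 16 + 131 + 262 + 524 + 1048 = 1996

No, 2096 is not perfect (1996 ≠ 2096)


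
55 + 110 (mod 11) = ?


55 + 110 = 165
165 mod 11 = 0


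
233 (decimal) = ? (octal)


233 (base 10) = 233 (decimal)
233 (decimal) = 351 (base 8)


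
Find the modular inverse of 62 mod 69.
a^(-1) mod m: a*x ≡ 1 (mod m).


Use the extended Euclidean algorithm on (69, 62); each row r = 69*s + 62*t:
r=69, s=1, t=0
r=62, s=0, t=1
q=1: r=7, s=1, t=-1   [69*(1) + 62*(-1) = 7]
q=8: r=6, s=-8, t=9   [69*(-8) + 62*(9) = 6]
q=1: r=1, s=9, t=-10   [69*(9) + 62*(-10) = 1]
q=6: r=0, s=-62, t=69   [69*(-62) + 62*(69) = 0]
GCD = 1 with t = -10, so 62*(-10) ≡ 1 (mod 69)
Inverse = -10 mod 69 = 59
Check: 62 * 59 = 3658 ≡ 1 (mod 69)

62^(-1) ≡ 59 (mod 69)


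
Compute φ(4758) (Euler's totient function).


4758 = 2 × 3 × 13 × 61
Prime factors: 2, 3, 13, 61
φ(4758) = 4758 × (1-1/2) × (1-1/3) × (1-1/13) × (1-1/61)
= 4758 × 1/2 × 2/3 × 12/13 × 60/61 = 1440

φ(4758) = 1440
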